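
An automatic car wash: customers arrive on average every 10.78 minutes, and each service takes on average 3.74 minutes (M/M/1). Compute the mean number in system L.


λ = 60/10.78 = 5.5659 /hr
μ = 60/3.74 = 16.0428 /hr
ρ = λ/μ = 5.5659/16.0428 = 0.3469
L = ρ/(1−ρ) = 0.3469/0.6531 = 0.5312

Final: 0.5312


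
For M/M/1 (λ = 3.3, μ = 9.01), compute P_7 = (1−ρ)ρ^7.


ρ = 3.3/9.01 = 0.3663
P_n = (1−ρ)·ρ^n = (1 − 0.3663)·0.3663^7 = 0.6337·0.0008841 = 0.0005603

Final: 0.0005603


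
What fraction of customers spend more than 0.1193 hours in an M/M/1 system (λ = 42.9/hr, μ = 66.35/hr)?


W ~ Exponential(μ−λ) for M/M/1.
μ − λ = 66.35 − 42.9 = 23.4500
P(W > t) = e^{−(μ−λ)t} = e^{−2.7976} = 0.060957

Final: 0.060957


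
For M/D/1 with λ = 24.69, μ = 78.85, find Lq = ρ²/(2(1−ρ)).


ρ = 24.69/78.85 = 0.3131
M/D/1: Lq = ρ²/(2(1−ρ)) = 0.09805/(2·0.6869) = 0.07137

Final: 0.07137


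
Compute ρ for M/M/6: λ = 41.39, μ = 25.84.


ρ = λ/(cμ) = 41.39/(6·25.84) = 41.39/155.04 = 0.2670

Final: 0.2670


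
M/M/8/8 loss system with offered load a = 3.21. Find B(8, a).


B(c,a) = (a^c/c!) / Σ_{k=0}^{c} a^k/k!
a^8/8! = 0.279589
Σ terms (k=0..8): 1.00000 + 3.21000 + 5.15205 + 5.51269 + 4.42394 + 2.84017 + 1.51949 + 0.69679 + 0.27959 = 24.634720
B = 0.279589/24.634720 = 0.011349

Final: 0.011349


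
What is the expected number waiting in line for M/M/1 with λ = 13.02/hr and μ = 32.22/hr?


ρ = 13.02/32.22 = 0.4041
Lq = ρ²/(1−ρ) = 0.1633/0.5959 = 0.2740

Final: 0.2740


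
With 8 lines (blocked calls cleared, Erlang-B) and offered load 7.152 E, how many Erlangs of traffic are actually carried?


B(8,7.152) = 0.187558 (Erlang-B)
Carried load = a(1 − B) = 7.152·(1 − 0.187558) = 7.152·0.812442 = 5.8106 E

Final: 5.8106 Erlangs


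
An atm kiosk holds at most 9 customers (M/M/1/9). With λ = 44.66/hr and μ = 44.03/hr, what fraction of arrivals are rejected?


ρ = λ/μ = 44.66/44.03 = 1.0143
P_K = (1−ρ)ρ^K/(1−ρ^(K+1)) = (-0.01431·1.136398)/(1 − 1.152658)
= -0.016260/-0.152658 = 0.106513

Final: 0.106513


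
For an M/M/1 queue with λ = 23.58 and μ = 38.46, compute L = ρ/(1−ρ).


ρ = λ/μ = 23.58/38.46 = 0.6131
L = ρ/(1−ρ) = 0.6131/(1 − 0.6131) = 0.6131/0.3869 = 1.5847

Final: 1.5847


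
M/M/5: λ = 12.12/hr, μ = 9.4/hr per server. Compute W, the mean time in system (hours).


a = 1.2894; ρ = 0.2579; P₀ = 0.275254
Lq = P₀·a^c·ρ/(c!(1−ρ)²) = 0.003827
Wq = Lq/λ = 0.003827/12.12 = 0.0003158 hr
W = Wq + 1/μ = 0.0003158 + 0.10638 = 0.10670 hr

Final: 0.10670 hr


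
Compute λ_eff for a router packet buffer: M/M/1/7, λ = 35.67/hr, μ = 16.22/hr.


ρ = 2.1991; P_K = (1−ρ)ρ^7/(1−ρ^8) = 0.546275
λ_eff = λ(1 − P_K) = 35.67·(1 − 0.546275) = 35.67·0.453725 = 16.1844 /hr

Final: 16.1844 /hr


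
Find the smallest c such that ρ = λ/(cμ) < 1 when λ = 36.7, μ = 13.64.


Stability requires cμ > λ ⇔ c > λ/μ.
λ/μ = 36.7/13.64 = 2.6906
Minimum integer c = ⌊2.6906⌋ + 1 = 3
Check: 3·13.64 = 40.92 > 36.7, while 2·13.64 = 27.28 ≤ 36.7

Final: 3 servers


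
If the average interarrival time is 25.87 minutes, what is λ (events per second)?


λ = 1/(interarrival time) in consistent units.
1 second = 0.0166667 min, so λ = 0.0166667/25.87 = 0.0006442 per second

Final: 0.0006442 /sec


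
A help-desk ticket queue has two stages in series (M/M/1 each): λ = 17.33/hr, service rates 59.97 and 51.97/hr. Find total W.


Each node sees arrival rate λ = 17.33/hr (tandem ⇒ throughput preserved).
W₁ = 1/(μ₁−λ) = 1/(59.97−17.33) = 0.02345 hr
W₂ = 1/(μ₂−λ) = 1/(51.97−17.33) = 0.02887 hr
W_total = W₁ + W₂ = 0.02345 + 0.02887 = 0.05232 hr

Final: 0.05232 hr


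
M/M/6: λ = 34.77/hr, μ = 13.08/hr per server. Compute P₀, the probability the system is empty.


a = λ/μ = 34.77/13.08 = 2.6583; ρ = a/c = 0.4430
Σ_{k=0}^{5} a^k/k! (terms k=0..5) = 1.00000 + 2.65826 + 3.53316 + 3.13069 + 2.08054 + 1.10612 = 13.50877
Tail: a^6/(6!(1−ρ)) = 352.84314/(720·0.5570) = 0.87989
P₀ = 1/(13.50877 + 0.87989) = 1/14.38866 = 0.069499

Final: 0.069499


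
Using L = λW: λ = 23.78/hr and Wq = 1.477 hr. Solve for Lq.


Lq = λWq = 23.78·1.477 = 35.1231

Final: 35.1231


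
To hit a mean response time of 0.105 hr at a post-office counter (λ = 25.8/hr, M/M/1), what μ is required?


W = 1/(μ−λ) ⇒ μ − λ = 1/W = 1/0.105 = 9.5238
μ = λ + 1/W = 25.8 + 9.5238 = 35.3238 per hr

Final: 35.3238 /hr


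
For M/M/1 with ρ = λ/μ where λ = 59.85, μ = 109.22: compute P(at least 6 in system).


ρ = 59.85/109.22 = 0.5480
P(N ≥ n) = ρ^n = 0.5480^6 = 0.027075

Final: 0.027075


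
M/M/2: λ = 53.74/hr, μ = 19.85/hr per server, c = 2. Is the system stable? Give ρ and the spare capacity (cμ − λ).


Total capacity cμ = 2·19.85 = 39.70/hr
ρ = λ/(cμ) = 53.74/39.70 = 1.3537
Stable ⇔ ρ < 1: NO
Spare capacity = cμ − λ = 39.70 − 53.74 = -14.04/hr

Final: ρ = 1.3537; unstable; margin = -14.04/hr


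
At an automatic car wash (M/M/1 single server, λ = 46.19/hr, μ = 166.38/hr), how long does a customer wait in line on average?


ρ = 46.19/166.38 = 0.2776
Wq = ρ/(μ−λ) = 0.2776/(166.38 − 46.19) = 0.2776/120.19 = 0.002310 hr

Final: 0.002310 hr


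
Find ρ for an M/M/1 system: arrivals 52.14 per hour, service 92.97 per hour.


ρ = λ/μ = 52.14/92.97 = 0.5608

Final: 0.5608


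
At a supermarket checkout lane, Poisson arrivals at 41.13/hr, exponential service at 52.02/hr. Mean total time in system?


W = 1/(μ−λ) = 1/(52.02 − 41.13) = 1/10.89 = 0.09183 hr

Final: 0.09183 hr


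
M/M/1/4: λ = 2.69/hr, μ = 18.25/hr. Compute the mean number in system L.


ρ = 2.69/18.25 = 0.1474
L = ρ[1 − (K+1)ρ^K + Kρ^(K+1)] / [(1−ρ)(1−ρ^(K+1))]
Numerator: 0.1474·(1 − 5·0.0004720 + 4·0.00006957) = 0.147090
Denominator: (0.8526)·(0.999930) = 0.852543
L = 0.147090/0.852543 = 0.1725

Final: 0.1725


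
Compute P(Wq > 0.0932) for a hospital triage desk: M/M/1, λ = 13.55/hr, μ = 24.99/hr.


ρ = 13.55/24.99 = 0.5422
P(Wq > t) = ρ·e^{−(μ−λ)t} = 0.5422·e^{−1.0662}
= 0.5422·0.344312 = 0.186692

Final: 0.186692


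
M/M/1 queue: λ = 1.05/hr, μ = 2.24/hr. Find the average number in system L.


ρ = λ/μ = 1.05/2.24 = 0.4688
L = ρ/(1−ρ) = 0.4688/(1 − 0.4688) = 0.4688/0.5312 = 0.8824

Final: 0.8824


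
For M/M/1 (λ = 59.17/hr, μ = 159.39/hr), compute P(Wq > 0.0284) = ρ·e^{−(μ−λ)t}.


ρ = 59.17/159.39 = 0.3712
P(Wq > t) = ρ·e^{−(μ−λ)t} = 0.3712·e^{−2.8462}
= 0.3712·0.058062 = 0.021554

Final: 0.021554


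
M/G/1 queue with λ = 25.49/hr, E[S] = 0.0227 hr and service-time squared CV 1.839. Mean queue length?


ρ = λ·E[S] = 25.49·0.0227 = 0.5786
Lq = ρ²(1+C_s²)/(2(1−ρ)) = 0.3348·(1+1.839)/(2·0.4214)
= 0.3348·2.8390/0.8428 = 1.12786

Final: 1.12786


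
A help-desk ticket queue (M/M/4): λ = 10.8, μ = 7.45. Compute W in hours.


a = 1.4497; ρ = 0.3624; P₀ = 0.232732
Lq = P₀·a^c·ρ/(c!(1−ρ)²) = 0.03818
Wq = Lq/λ = 0.03818/10.8 = 0.003535 hr
W = Wq + 1/μ = 0.003535 + 0.13423 = 0.13776 hr

Final: 0.13776 hr


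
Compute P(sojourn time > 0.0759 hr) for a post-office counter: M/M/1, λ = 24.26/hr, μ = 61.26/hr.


W ~ Exponential(μ−λ) for M/M/1.
μ − λ = 61.26 − 24.26 = 37.0000
P(W > t) = e^{−(μ−λ)t} = e^{−2.8083} = 0.060307

Final: 0.060307


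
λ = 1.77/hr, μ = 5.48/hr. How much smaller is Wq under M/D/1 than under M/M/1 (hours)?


ρ = 1.77/5.48 = 0.3230
Wq(M/M/1) = ρ/(μ−λ) = 0.3230/3.71 = 0.08706 hr
Wq(M/D/1) = ρ/(2(μ−λ)) = 0.04353 hr
Savings = 0.08706 − 0.04353 = 0.04353 hr

Final: 0.04353 hr


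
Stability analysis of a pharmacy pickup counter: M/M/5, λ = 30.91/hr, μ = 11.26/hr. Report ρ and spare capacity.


Total capacity cμ = 5·11.26 = 56.30/hr
ρ = λ/(cμ) = 30.91/56.30 = 0.5490
Stable ⇔ ρ < 1: YES
Spare capacity = cμ − λ = 56.30 − 30.91 = 25.39/hr

Final: ρ = 0.5490; stable; margin = 25.39/hr


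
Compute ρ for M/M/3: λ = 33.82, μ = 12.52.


ρ = λ/(cμ) = 33.82/(3·12.52) = 33.82/37.56 = 0.9004

Final: 0.9004


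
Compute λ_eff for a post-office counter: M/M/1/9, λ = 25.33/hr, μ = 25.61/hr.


ρ = 0.9891; P_K = (1−ρ)ρ^9/(1−ρ^10) = 0.095126
λ_eff = λ(1 − P_K) = 25.33·(1 − 0.095126) = 25.33·0.904874 = 22.9205 /hr

Final: 22.9205 /hr


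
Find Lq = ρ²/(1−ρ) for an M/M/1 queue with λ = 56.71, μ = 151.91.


ρ = 56.71/151.91 = 0.3733
Lq = ρ²/(1−ρ) = 0.1394/0.6267 = 0.2224

Final: 0.2224


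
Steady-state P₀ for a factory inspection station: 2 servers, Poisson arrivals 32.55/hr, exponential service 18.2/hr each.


a = λ/μ = 32.55/18.2 = 1.7885; ρ = a/c = 0.8942
Σ_{k=0}^{1} a^k/k! (terms k=0..1) = 1.00000 + 1.78846 = 2.78846
Tail: a^2/(2!(1−ρ)) = 3.19859/(2·0.1058) = 15.12063
P₀ = 1/(2.78846 + 15.12063) = 1/17.90909 = 0.055838

Final: 0.055838


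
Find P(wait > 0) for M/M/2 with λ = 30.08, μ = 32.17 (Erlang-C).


a = λ/μ = 0.9350; ρ = a/2 = 0.4675
P₀ = 0.362847 (from M/M/c formula)
C(c,a) = [a^c/(c!(1−ρ))]·P₀ = [0.87429/(2·0.5325)]·0.362847
= 0.82095·0.362847 = 0.297879

Final: 0.297879


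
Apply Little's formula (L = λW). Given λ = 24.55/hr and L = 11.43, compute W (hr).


W = L/λ = 11.43/24.55 = 0.4656 hr

Final: 0.4656 hr


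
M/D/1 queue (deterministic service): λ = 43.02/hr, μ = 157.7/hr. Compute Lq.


ρ = 43.02/157.7 = 0.2728
M/D/1: Lq = ρ²/(2(1−ρ)) = 0.07442/(2·0.7272) = 0.05117

Final: 0.05117


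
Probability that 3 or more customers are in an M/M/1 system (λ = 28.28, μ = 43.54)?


ρ = 28.28/43.54 = 0.6495
P(N ≥ n) = ρ^n = 0.6495^3 = 0.274014

Final: 0.274014


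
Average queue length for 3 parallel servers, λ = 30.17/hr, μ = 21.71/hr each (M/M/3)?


a = λ/μ = 1.3897; ρ = a/3 = 0.4632
P₀ = 0.238743
Lq = P₀·a^c·ρ / (c!·(1−ρ)²) = 0.238743·2.68378·0.4632/(6·0.28812)
= 0.17169

Final: 0.17169


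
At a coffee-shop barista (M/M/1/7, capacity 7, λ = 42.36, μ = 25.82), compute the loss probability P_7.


ρ = λ/μ = 42.36/25.82 = 1.6406
P_K = (1−ρ)ρ^K/(1−ρ^(K+1)) = (-0.6406·31.988803)/(1 − 52.480469)
= -20.491666/-51.480469 = 0.398047

Final: 0.398047


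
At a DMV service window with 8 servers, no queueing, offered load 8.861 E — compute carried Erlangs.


B(8,8.861) = 0.281959 (Erlang-B)
Carried load = a(1 − B) = 8.861·(1 − 0.281959) = 8.861·0.718041 = 6.3626 E

Final: 6.3626 Erlangs


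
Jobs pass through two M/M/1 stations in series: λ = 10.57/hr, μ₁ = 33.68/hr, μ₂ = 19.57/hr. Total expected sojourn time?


Each node sees arrival rate λ = 10.57/hr (tandem ⇒ throughput preserved).
W₁ = 1/(μ₁−λ) = 1/(33.68−10.57) = 0.04327 hr
W₂ = 1/(μ₂−λ) = 1/(19.57−10.57) = 0.11111 hr
W_total = W₁ + W₂ = 0.04327 + 0.11111 = 0.15438 hr

Final: 0.15438 hr


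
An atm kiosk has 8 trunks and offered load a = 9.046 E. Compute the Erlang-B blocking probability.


B(c,a) = (a^c/c!) / Σ_{k=0}^{c} a^k/k!
a^8/8! = 1112.070048
Σ terms (k=0..8): 1.00000 + 9.04600 + 40.91506 + 123.37254 + 279.00700 + 504.77946 + 761.03916 + 983.48003 + 1112.07005 = 3814.709288
B = 1112.070048/3814.709288 = 0.291522

Final: 0.291522


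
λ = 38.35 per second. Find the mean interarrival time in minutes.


Mean interarrival time = 1/λ = 1/38.35 second = 0.02608 second
In minutes: 0.02608 × 0.0166667 = 0.0004346 min

Final: 0.0004346 min


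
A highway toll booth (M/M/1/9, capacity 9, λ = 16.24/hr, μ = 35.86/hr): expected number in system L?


ρ = 16.24/35.86 = 0.4529
L = ρ[1 − (K+1)ρ^K + Kρ^(K+1)] / [(1−ρ)(1−ρ^(K+1))]
Numerator: 0.4529·(1 − 10·0.0008013 + 9·0.0003629) = 0.450723
Denominator: (0.5471)·(0.999637) = 0.546929
L = 0.450723/0.546929 = 0.8241

Final: 0.8241


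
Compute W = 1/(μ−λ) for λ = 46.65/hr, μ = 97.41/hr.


W = 1/(μ−λ) = 1/(97.41 − 46.65) = 1/50.76 = 0.01970 hr

Final: 0.01970 hr


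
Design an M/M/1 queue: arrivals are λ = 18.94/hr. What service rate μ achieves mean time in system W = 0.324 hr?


W = 1/(μ−λ) ⇒ μ − λ = 1/W = 1/0.324 = 3.0864
μ = λ + 1/W = 18.94 + 3.0864 = 22.0264 per hr

Final: 22.0264 /hr


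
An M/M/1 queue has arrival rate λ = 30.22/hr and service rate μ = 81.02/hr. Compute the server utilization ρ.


ρ = λ/μ = 30.22/81.02 = 0.3730

Final: 0.3730


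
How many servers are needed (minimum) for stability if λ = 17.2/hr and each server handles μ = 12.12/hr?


Stability requires cμ > λ ⇔ c > λ/μ.
λ/μ = 17.2/12.12 = 1.4191
Minimum integer c = ⌊1.4191⌋ + 1 = 2
Check: 2·12.12 = 24.24 > 17.2, while 1·12.12 = 12.12 ≤ 17.2

Final: 2 servers


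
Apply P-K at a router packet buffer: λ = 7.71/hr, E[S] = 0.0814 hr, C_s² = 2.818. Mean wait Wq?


ρ = λ·E[S] = 7.71·0.0814 = 0.6276
E[S²] = E[S]²(1+C_s²) = 0.0814²·(1+2.818) = 0.025298
Wq = λ·E[S²]/(2(1−ρ)) = 7.71·0.025298/(2·0.3724) = 0.26187 hr

Final: 0.26187 hr


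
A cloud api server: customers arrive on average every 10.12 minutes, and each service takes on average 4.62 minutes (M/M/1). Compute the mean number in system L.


λ = 60/10.12 = 5.9289 /hr
μ = 60/4.62 = 12.9870 /hr
ρ = λ/μ = 5.9289/12.9870 = 0.4565
L = ρ/(1−ρ) = 0.4565/0.5435 = 0.8400

Final: 0.8400


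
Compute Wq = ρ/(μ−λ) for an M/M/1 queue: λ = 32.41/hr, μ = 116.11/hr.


ρ = 32.41/116.11 = 0.2791
Wq = ρ/(μ−λ) = 0.2791/(116.11 − 32.41) = 0.2791/83.70 = 0.003335 hr

Final: 0.003335 hr


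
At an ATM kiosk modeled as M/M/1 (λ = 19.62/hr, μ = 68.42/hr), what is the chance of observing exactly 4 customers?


ρ = 19.62/68.42 = 0.2868
P_n = (1−ρ)·ρ^n = (1 − 0.2868)·0.2868^4 = 0.7132·0.006762 = 0.004823

Final: 0.004823


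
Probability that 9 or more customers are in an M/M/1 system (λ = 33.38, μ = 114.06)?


ρ = 33.38/114.06 = 0.2927
P(N ≥ n) = ρ^n = 0.2927^9 = 0.00001575

Final: 0.00001575


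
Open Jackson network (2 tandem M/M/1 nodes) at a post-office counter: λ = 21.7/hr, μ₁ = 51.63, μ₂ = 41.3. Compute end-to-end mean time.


Each node sees arrival rate λ = 21.7/hr (tandem ⇒ throughput preserved).
W₁ = 1/(μ₁−λ) = 1/(51.63−21.7) = 0.03341 hr
W₂ = 1/(μ₂−λ) = 1/(41.3−21.7) = 0.05102 hr
W_total = W₁ + W₂ = 0.03341 + 0.05102 = 0.08443 hr

Final: 0.08443 hr


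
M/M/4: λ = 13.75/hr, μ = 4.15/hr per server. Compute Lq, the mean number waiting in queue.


a = λ/μ = 3.3133; ρ = a/4 = 0.8283
P₀ = 0.022168
Lq = P₀·a^c·ρ / (c!·(1−ρ)²) = 0.022168·120.50870·0.8283/(24·0.02948)
= 3.12790

Final: 3.12790


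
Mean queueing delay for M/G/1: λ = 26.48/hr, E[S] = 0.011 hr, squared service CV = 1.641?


ρ = λ·E[S] = 26.48·0.011 = 0.2913
E[S²] = E[S]²(1+C_s²) = 0.011²·(1+1.641) = 0.0003196
Wq = λ·E[S²]/(2(1−ρ)) = 26.48·0.0003196/(2·0.7087) = 0.005970 hr

Final: 0.005970 hr


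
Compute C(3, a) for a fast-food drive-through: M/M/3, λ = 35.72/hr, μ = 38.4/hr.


a = λ/μ = 0.9302; ρ = a/3 = 0.3101
P₀ = 0.391039 (from M/M/c formula)
C(c,a) = [a^c/(c!(1−ρ))]·P₀ = [0.80490/(6·0.6899)]·0.391039
= 0.19444·0.391039 = 0.076033

Final: 0.076033


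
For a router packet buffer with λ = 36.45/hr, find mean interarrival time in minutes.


Mean interarrival time = 1/λ = 1/36.45 hour = 0.02743 hour
In minutes: 0.02743 × 60 = 1.6461 min

Final: 1.6461 min


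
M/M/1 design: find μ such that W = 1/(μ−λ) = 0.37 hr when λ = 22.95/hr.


W = 1/(μ−λ) ⇒ μ − λ = 1/W = 1/0.37 = 2.7027
μ = λ + 1/W = 22.95 + 2.7027 = 25.6527 per hr

Final: 25.6527 /hr


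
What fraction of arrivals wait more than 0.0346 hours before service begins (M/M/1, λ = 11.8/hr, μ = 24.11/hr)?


ρ = 11.8/24.11 = 0.4894
P(Wq > t) = ρ·e^{−(μ−λ)t} = 0.4894·e^{−0.4259}
= 0.4894·0.653165 = 0.319674

Final: 0.319674


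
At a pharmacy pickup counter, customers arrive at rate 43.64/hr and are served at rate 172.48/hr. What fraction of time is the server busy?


ρ = λ/μ = 43.64/172.48 = 0.2530

Final: 0.2530


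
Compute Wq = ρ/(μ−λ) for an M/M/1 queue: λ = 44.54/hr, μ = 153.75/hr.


ρ = 44.54/153.75 = 0.2897
Wq = ρ/(μ−λ) = 0.2897/(153.75 − 44.54) = 0.2897/109.21 = 0.002653 hr

Final: 0.002653 hr


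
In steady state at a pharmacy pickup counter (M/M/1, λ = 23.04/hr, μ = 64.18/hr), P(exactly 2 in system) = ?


ρ = 23.04/64.18 = 0.3590
P_n = (1−ρ)·ρ^n = (1 − 0.3590)·0.3590^2 = 0.6410·0.128874 = 0.082610

Final: 0.082610


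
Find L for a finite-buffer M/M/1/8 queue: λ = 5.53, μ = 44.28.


ρ = 5.53/44.28 = 0.1249
L = ρ[1 − (K+1)ρ^K + Kρ^(K+1)] / [(1−ρ)(1−ρ^(K+1))]
Numerator: 0.1249·(1 − 9·0.00000005918 + 8·0.000000007390) = 0.124887
Denominator: (0.8751)·(1.000000) = 0.875113
L = 0.124887/0.875113 = 0.1427

Final: 0.1427


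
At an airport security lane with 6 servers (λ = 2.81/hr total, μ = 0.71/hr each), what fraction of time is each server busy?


ρ = λ/(cμ) = 2.81/(6·0.71) = 2.81/4.26 = 0.6596

Final: 0.6596


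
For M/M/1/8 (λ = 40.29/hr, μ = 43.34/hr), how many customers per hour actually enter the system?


ρ = 0.9296; P_K = (1−ρ)ρ^8/(1−ρ^9) = 0.081529
λ_eff = λ(1 − P_K) = 40.29·(1 − 0.081529) = 40.29·0.918471 = 37.0052 /hr

Final: 37.0052 /hr


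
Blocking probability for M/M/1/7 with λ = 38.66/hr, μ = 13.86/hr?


ρ = λ/μ = 38.66/13.86 = 2.7893
P_K = (1−ρ)ρ^K/(1−ρ^(K+1)) = (-1.7893·1313.682262)/(1 − 3664.282558)
= -2350.600296/-3663.282558 = 0.641665

Final: 0.641665


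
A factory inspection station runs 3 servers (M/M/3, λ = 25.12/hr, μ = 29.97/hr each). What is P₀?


a = λ/μ = 25.12/29.97 = 0.8382; ρ = a/c = 0.2794
Σ_{k=0}^{2} a^k/k! (terms k=0..2) = 1.00000 + 0.83817 + 0.35127 = 2.18944
Tail: a^3/(3!(1−ρ)) = 0.58884/(6·0.7206) = 0.13619
P₀ = 1/(2.18944 + 0.13619) = 1/2.32563 = 0.429991

Final: 0.429991


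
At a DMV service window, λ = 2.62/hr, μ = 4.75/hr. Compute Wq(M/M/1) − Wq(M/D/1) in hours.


ρ = 2.62/4.75 = 0.5516
Wq(M/M/1) = ρ/(μ−λ) = 0.5516/2.13 = 0.25896 hr
Wq(M/D/1) = ρ/(2(μ−λ)) = 0.12948 hr
Savings = 0.25896 − 0.12948 = 0.12948 hr

Final: 0.12948 hr


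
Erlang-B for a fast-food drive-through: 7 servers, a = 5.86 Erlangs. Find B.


B(c,a) = (a^c/c!) / Σ_{k=0}^{c} a^k/k!
a^7/7! = 47.081769
Σ terms (k=0..7): 1.00000 + 5.86000 + 17.16980 + 33.53834 + 49.13367 + 57.58466 + 56.24102 + 47.08177 = 267.609269
B = 47.081769/267.609269 = 0.175935

Final: 0.175935


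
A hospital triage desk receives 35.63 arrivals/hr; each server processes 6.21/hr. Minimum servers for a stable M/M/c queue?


Stability requires cμ > λ ⇔ c > λ/μ.
λ/μ = 35.63/6.21 = 5.7375
Minimum integer c = ⌊5.7375⌋ + 1 = 6
Check: 6·6.21 = 37.26 > 35.63, while 5·6.21 = 31.05 ≤ 35.63

Final: 6 servers


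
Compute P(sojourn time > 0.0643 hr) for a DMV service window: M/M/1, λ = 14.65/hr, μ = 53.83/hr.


W ~ Exponential(μ−λ) for M/M/1.
μ − λ = 53.83 − 14.65 = 39.1800
P(W > t) = e^{−(μ−λ)t} = e^{−2.5193} = 0.080518

Final: 0.080518


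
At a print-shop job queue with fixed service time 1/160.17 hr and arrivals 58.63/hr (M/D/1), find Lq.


ρ = 58.63/160.17 = 0.3660
M/D/1: Lq = ρ²/(2(1−ρ)) = 0.1340/(2·0.6340) = 0.10568

Final: 0.10568


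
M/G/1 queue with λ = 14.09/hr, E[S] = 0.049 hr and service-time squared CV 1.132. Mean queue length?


ρ = λ·E[S] = 14.09·0.049 = 0.6904
Lq = ρ²(1+C_s²)/(2(1−ρ)) = 0.4767·(1+1.132)/(2·0.3096)
= 0.4767·2.1320/0.6192 = 1.64129

Final: 1.64129


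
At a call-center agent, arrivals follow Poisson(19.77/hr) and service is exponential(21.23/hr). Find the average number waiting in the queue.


ρ = 19.77/21.23 = 0.9312
Lq = ρ²/(1−ρ) = 0.8672/0.06877 = 12.6099

Final: 12.6099


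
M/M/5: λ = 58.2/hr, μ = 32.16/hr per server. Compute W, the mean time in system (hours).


a = 1.8097; ρ = 0.3619; P₀ = 0.162988
Lq = P₀·a^c·ρ/(c!(1−ρ)²) = 0.02344
Wq = Lq/λ = 0.02344/58.2 = 0.0004027 hr
W = Wq + 1/μ = 0.0004027 + 0.03109 = 0.03150 hr

Final: 0.03150 hr


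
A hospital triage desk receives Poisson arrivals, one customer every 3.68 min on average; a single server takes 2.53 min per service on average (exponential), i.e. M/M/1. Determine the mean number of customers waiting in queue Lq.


λ = 60/3.68 = 16.3043 /hr
μ = 60/2.53 = 23.7154 /hr
ρ = λ/μ = 16.3043/23.7154 = 0.6875
Lq = ρ²/(1−ρ) = 0.4727/0.3125 = 1.5125

Final: 1.5125


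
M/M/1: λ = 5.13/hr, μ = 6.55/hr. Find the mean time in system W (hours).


W = 1/(μ−λ) = 1/(6.55 − 5.13) = 1/1.42 = 0.7042 hr

Final: 0.7042 hr


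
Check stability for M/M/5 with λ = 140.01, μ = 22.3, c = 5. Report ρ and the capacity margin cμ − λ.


Total capacity cμ = 5·22.3 = 111.50/hr
ρ = λ/(cμ) = 140.01/111.50 = 1.2557
Stable ⇔ ρ < 1: NO
Spare capacity = cμ − λ = 111.50 − 140.01 = -28.51/hr

Final: ρ = 1.2557; unstable; margin = -28.51/hr


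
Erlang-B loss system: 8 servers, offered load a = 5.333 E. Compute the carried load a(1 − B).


B(8,5.333) = 0.086314 (Erlang-B)
Carried load = a(1 − B) = 5.333·(1 − 0.086314) = 5.333·0.913686 = 4.8727 E

Final: 4.8727 Erlangs


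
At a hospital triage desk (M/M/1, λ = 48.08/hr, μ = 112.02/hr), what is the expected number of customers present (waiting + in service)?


ρ = λ/μ = 48.08/112.02 = 0.4292
L = ρ/(1−ρ) = 0.4292/(1 − 0.4292) = 0.4292/0.5708 = 0.7520

Final: 0.7520


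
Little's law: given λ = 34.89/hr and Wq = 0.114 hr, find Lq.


Lq = λWq = 34.89·0.114 = 3.9775

Final: 3.9775


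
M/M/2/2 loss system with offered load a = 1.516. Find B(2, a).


B(c,a) = (a^c/c!) / Σ_{k=0}^{c} a^k/k!
a^2/2! = 1.149128
Σ terms (k=0..2): 1.00000 + 1.51600 + 1.14913 = 3.665128
B = 1.149128/3.665128 = 0.313530

Final: 0.313530


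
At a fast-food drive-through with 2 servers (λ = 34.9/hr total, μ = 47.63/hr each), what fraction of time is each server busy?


ρ = λ/(cμ) = 34.9/(2·47.63) = 34.9/95.26 = 0.3664

Final: 0.3664


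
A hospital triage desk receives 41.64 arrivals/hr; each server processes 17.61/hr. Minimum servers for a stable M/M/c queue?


Stability requires cμ > λ ⇔ c > λ/μ.
λ/μ = 41.64/17.61 = 2.3646
Minimum integer c = ⌊2.3646⌋ + 1 = 3
Check: 3·17.61 = 52.83 > 41.64, while 2·17.61 = 35.22 ≤ 41.64

Final: 3 servers


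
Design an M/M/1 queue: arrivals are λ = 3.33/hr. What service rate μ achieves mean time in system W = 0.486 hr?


W = 1/(μ−λ) ⇒ μ − λ = 1/W = 1/0.486 = 2.0576
μ = λ + 1/W = 3.33 + 2.0576 = 5.3876 per hr

Final: 5.3876 /hr


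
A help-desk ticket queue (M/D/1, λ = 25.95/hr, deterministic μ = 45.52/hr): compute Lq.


ρ = 25.95/45.52 = 0.5701
M/D/1: Lq = ρ²/(2(1−ρ)) = 0.3250/(2·0.4299) = 0.37797

Final: 0.37797


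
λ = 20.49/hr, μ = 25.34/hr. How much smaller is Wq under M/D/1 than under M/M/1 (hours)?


ρ = 20.49/25.34 = 0.8086
Wq(M/M/1) = ρ/(μ−λ) = 0.8086/4.85 = 0.16672 hr
Wq(M/D/1) = ρ/(2(μ−λ)) = 0.08336 hr
Savings = 0.16672 − 0.08336 = 0.08336 hr

Final: 0.08336 hr


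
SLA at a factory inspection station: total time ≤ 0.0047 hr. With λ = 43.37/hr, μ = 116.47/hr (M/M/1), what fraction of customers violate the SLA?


W ~ Exponential(μ−λ) for M/M/1.
μ − λ = 116.47 − 43.37 = 73.1000
P(W > t) = e^{−(μ−λ)t} = e^{−0.3436} = 0.709234

Final: 0.709234


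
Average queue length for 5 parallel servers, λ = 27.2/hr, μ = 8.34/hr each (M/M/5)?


a = λ/μ = 3.2614; ρ = a/5 = 0.6523
P₀ = 0.034580
Lq = P₀·a^c·ρ / (c!·(1−ρ)²) = 0.034580·368.98972·0.6523/(120·0.12091)
= 0.57362

Final: 0.57362


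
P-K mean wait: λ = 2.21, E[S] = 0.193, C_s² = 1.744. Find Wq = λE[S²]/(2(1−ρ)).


ρ = λ·E[S] = 2.21·0.193 = 0.4265
E[S²] = E[S]²(1+C_s²) = 0.193²·(1+1.744) = 0.102211
Wq = λ·E[S²]/(2(1−ρ)) = 2.21·0.102211/(2·0.5735) = 0.19695 hr

Final: 0.19695 hr


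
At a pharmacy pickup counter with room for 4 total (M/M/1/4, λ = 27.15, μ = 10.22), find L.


ρ = 27.15/10.22 = 2.6566
L = ρ[1 − (K+1)ρ^K + Kρ^(K+1)] / [(1−ρ)(1−ρ^(K+1))]
Numerator: 2.6566·(1 − 5·49.805322 + 4·132.310616) = 747.065598
Denominator: (-1.6566)·(-131.310616) = 217.523359
L = 747.065598/217.523359 = 3.4344

Final: 3.4344


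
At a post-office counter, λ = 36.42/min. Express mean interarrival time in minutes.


Mean interarrival time = 1/λ = 1/36.42 minute = 0.02746 minute
In minutes: 0.02746 × 1 = 0.02746 min

Final: 0.02746 min


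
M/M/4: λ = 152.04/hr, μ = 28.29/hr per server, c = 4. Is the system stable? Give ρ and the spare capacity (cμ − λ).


Total capacity cμ = 4·28.29 = 113.16/hr
ρ = λ/(cμ) = 152.04/113.16 = 1.3436
Stable ⇔ ρ < 1: NO
Spare capacity = cμ − λ = 113.16 − 152.04 = -38.88/hr

Final: ρ = 1.3436; unstable; margin = -38.88/hr


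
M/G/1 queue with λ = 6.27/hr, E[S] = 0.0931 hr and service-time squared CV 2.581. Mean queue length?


ρ = λ·E[S] = 6.27·0.0931 = 0.5837
Lq = ρ²(1+C_s²)/(2(1−ρ)) = 0.3407·(1+2.581)/(2·0.4163)
= 0.3407·3.5810/0.8325 = 1.46569

Final: 1.46569


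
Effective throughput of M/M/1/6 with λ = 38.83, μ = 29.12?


ρ = 1.3334; P_K = (1−ρ)ρ^6/(1−ρ^7) = 0.288559
λ_eff = λ(1 − P_K) = 38.83·(1 − 0.288559) = 38.83·0.711441 = 27.6252 /hr

Final: 27.6252 /hr


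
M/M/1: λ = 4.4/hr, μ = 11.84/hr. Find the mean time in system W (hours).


W = 1/(μ−λ) = 1/(11.84 − 4.4) = 1/7.44 = 0.1344 hr

Final: 0.1344 hr


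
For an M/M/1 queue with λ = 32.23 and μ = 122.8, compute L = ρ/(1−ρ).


ρ = λ/μ = 32.23/122.8 = 0.2625
L = ρ/(1−ρ) = 0.2625/(1 − 0.2625) = 0.2625/0.7375 = 0.3559

Final: 0.3559


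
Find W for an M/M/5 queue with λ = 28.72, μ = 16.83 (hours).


a = 1.7065; ρ = 0.3413; P₀ = 0.180925
Lq = P₀·a^c·ρ/(c!(1−ρ)²) = 0.01716
Wq = Lq/λ = 0.01716/28.72 = 0.0005976 hr
W = Wq + 1/μ = 0.0005976 + 0.05942 = 0.06002 hr

Final: 0.06002 hr


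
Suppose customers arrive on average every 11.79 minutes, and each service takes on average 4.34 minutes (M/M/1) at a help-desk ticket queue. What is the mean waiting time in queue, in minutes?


λ = 60/11.79 = 5.0891 /hr
μ = 60/4.34 = 13.8249 /hr
ρ = λ/μ = 5.0891/13.8249 = 0.3681
Wq = ρ/(μ−λ) = 0.3681/(13.8249−5.0891) = 0.04214 hr
In minutes: 0.04214·60 = 2.528 min

Final: 2.528 min


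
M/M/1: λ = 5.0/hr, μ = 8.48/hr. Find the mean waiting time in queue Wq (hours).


ρ = 5.0/8.48 = 0.5896
Wq = ρ/(μ−λ) = 0.5896/(8.48 − 5.0) = 0.5896/3.48 = 0.1694 hr

Final: 0.1694 hr


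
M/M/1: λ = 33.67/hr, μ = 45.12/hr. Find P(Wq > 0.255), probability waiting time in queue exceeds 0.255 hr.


ρ = 33.67/45.12 = 0.7462
P(Wq > t) = ρ·e^{−(μ−λ)t} = 0.7462·e^{−2.9197}
= 0.7462·0.053947 = 0.040257

Final: 0.040257


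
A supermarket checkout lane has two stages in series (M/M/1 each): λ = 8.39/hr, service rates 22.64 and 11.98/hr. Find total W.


Each node sees arrival rate λ = 8.39/hr (tandem ⇒ throughput preserved).
W₁ = 1/(μ₁−λ) = 1/(22.64−8.39) = 0.07018 hr
W₂ = 1/(μ₂−λ) = 1/(11.98−8.39) = 0.27855 hr
W_total = W₁ + W₂ = 0.07018 + 0.27855 = 0.34873 hr

Final: 0.34873 hr


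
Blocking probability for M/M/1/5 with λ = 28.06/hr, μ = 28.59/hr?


ρ = λ/μ = 28.06/28.59 = 0.9815
P_K = (1−ρ)ρ^K/(1−ρ^(K+1)) = (0.01854·0.910684)/(1 − 0.893801)
= 0.016882/0.106199 = 0.158968

Final: 0.158968


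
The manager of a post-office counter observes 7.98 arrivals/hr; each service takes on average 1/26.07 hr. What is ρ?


ρ = λ/μ = 7.98/26.07 = 0.3061

Final: 0.3061


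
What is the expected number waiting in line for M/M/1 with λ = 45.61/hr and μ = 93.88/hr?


ρ = 45.61/93.88 = 0.4858
Lq = ρ²/(1−ρ) = 0.2360/0.5142 = 0.4591

Final: 0.4591


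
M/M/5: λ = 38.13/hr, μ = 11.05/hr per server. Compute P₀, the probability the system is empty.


a = λ/μ = 38.13/11.05 = 3.4507; ρ = a/c = 0.6901
Σ_{k=0}^{4} a^k/k! (terms k=0..4) = 1.00000 + 3.45068 + 5.95359 + 6.84798 + 5.90754 = 23.15979
Tail: a^5/(5!(1−ρ)) = 489.24076/(120·0.3099) = 13.15739
P₀ = 1/(23.15979 + 13.15739) = 1/36.31719 = 0.027535

Final: 0.027535


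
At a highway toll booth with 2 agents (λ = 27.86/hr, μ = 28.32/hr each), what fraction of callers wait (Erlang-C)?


a = λ/μ = 0.9838; ρ = a/2 = 0.4919
P₀ = 0.340592 (from M/M/c formula)
C(c,a) = [a^c/(c!(1−ρ))]·P₀ = [0.96778/(2·0.5081)]·0.340592
= 0.95231·0.340592 = 0.324349

Final: 0.324349


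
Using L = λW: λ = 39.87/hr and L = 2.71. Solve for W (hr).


W = L/λ = 2.71/39.87 = 0.06797 hr

Final: 0.06797 hr


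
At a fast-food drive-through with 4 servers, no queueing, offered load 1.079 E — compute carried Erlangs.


B(4,1.079) = 0.019296 (Erlang-B)
Carried load = a(1 − B) = 1.079·(1 − 0.019296) = 1.079·0.980704 = 1.0582 E

Final: 1.0582 Erlangs


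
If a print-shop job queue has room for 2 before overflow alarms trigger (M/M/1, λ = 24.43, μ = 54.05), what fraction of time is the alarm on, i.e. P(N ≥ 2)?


ρ = 24.43/54.05 = 0.4520
P(N ≥ n) = ρ^n = 0.4520^2 = 0.204294

Final: 0.204294


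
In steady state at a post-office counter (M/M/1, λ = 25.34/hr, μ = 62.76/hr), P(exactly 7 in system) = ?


ρ = 25.34/62.76 = 0.4038
P_n = (1−ρ)·ρ^n = (1 − 0.4038)·0.4038^7 = 0.5962·0.001749 = 0.001043

Final: 0.001043


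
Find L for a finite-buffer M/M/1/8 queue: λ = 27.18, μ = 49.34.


ρ = 27.18/49.34 = 0.5509
L = ρ[1 − (K+1)ρ^K + Kρ^(K+1)] / [(1−ρ)(1−ρ^(K+1))]
Numerator: 0.5509·(1 − 9·0.008480 + 8·0.004671) = 0.529415
Denominator: (0.4491)·(0.995329) = 0.447030
L = 0.529415/0.447030 = 1.1843

Final: 1.1843


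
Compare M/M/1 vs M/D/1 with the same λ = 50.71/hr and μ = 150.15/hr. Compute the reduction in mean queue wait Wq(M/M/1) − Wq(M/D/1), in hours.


ρ = 50.71/150.15 = 0.3377
Wq(M/M/1) = ρ/(μ−λ) = 0.3377/99.44 = 0.003396 hr
Wq(M/D/1) = ρ/(2(μ−λ)) = 0.001698 hr
Savings = 0.003396 − 0.001698 = 0.001698 hr

Final: 0.001698 hr


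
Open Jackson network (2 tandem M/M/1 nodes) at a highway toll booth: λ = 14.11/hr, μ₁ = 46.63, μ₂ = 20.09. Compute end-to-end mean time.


Each node sees arrival rate λ = 14.11/hr (tandem ⇒ throughput preserved).
W₁ = 1/(μ₁−λ) = 1/(46.63−14.11) = 0.03075 hr
W₂ = 1/(μ₂−λ) = 1/(20.09−14.11) = 0.16722 hr
W_total = W₁ + W₂ = 0.03075 + 0.16722 = 0.19797 hr

Final: 0.19797 hr


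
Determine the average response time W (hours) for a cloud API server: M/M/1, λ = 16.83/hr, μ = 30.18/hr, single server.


W = 1/(μ−λ) = 1/(30.18 − 16.83) = 1/13.35 = 0.07491 hr

Final: 0.07491 hr


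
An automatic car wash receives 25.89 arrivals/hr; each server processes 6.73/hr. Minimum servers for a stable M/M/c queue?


Stability requires cμ > λ ⇔ c > λ/μ.
λ/μ = 25.89/6.73 = 3.8470
Minimum integer c = ⌊3.8470⌋ + 1 = 4
Check: 4·6.73 = 26.92 > 25.89, while 3·6.73 = 20.19 ≤ 25.89

Final: 4 servers


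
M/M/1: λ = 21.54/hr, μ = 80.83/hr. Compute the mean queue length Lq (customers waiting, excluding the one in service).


ρ = 21.54/80.83 = 0.2665
Lq = ρ²/(1−ρ) = 0.07101/0.7335 = 0.09681

Final: 0.09681


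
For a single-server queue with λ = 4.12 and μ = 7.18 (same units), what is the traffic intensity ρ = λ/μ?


ρ = λ/μ = 4.12/7.18 = 0.5738

Final: 0.5738


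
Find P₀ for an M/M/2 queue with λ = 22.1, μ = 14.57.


a = λ/μ = 22.1/14.57 = 1.5168; ρ = a/c = 0.7584
Σ_{k=0}^{1} a^k/k! (terms k=0..1) = 1.00000 + 1.51682 = 2.51682
Tail: a^2/(2!(1−ρ)) = 2.30073/(2·0.2416) = 4.76159
P₀ = 1/(2.51682 + 4.76159) = 1/7.27841 = 0.137393

Final: 0.137393


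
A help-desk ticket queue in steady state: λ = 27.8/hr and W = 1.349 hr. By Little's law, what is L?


L = λW = 27.8·1.349 = 37.5022

Final: 37.5022


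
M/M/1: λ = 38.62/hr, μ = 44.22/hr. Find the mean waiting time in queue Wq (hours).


ρ = 38.62/44.22 = 0.8734
Wq = ρ/(μ−λ) = 0.8734/(44.22 − 38.62) = 0.8734/5.60 = 0.1560 hr

Final: 0.1560 hr


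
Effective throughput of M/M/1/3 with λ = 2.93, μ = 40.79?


ρ = 0.07183; P_K = (1−ρ)ρ^3/(1−ρ^4) = 0.0003440
λ_eff = λ(1 − P_K) = 2.93·(1 − 0.0003440) = 2.93·0.999656 = 2.9290 /hr

Final: 2.9290 /hr


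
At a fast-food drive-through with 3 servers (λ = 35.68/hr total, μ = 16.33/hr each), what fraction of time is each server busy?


ρ = λ/(cμ) = 35.68/(3·16.33) = 35.68/48.99 = 0.7283

Final: 0.7283


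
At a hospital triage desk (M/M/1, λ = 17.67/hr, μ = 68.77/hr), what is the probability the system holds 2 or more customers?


ρ = 17.67/68.77 = 0.2569
P(N ≥ n) = ρ^n = 0.2569^2 = 0.066020

Final: 0.066020


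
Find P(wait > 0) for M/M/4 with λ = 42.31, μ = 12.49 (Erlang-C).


a = λ/μ = 3.3875; ρ = a/4 = 0.8469
P₀ = 0.019071 (from M/M/c formula)
C(c,a) = [a^c/(c!(1−ρ))]·P₀ = [131.68077/(24·0.1531)]·0.019071
= 35.83209·0.019071 = 0.683350

Final: 0.683350


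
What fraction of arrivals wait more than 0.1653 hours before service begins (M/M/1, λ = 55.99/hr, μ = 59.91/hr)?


ρ = 55.99/59.91 = 0.9346
P(Wq > t) = ρ·e^{−(μ−λ)t} = 0.9346·e^{−0.6480}
= 0.9346·0.523103 = 0.488876

Final: 0.488876


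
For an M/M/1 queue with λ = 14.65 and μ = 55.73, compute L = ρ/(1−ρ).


ρ = λ/μ = 14.65/55.73 = 0.2629
L = ρ/(1−ρ) = 0.2629/(1 − 0.2629) = 0.2629/0.7371 = 0.3566

Final: 0.3566


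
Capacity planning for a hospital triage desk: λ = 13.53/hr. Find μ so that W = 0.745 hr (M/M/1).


W = 1/(μ−λ) ⇒ μ − λ = 1/W = 1/0.745 = 1.3423
μ = λ + 1/W = 13.53 + 1.3423 = 14.8723 per hr

Final: 14.8723 /hr


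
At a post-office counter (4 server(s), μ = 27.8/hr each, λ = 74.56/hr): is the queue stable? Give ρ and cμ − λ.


Total capacity cμ = 4·27.8 = 111.20/hr
ρ = λ/(cμ) = 74.56/111.20 = 0.6705
Stable ⇔ ρ < 1: YES
Spare capacity = cμ − λ = 111.20 − 74.56 = 36.64/hr

Final: ρ = 0.6705; stable; margin = 36.64/hr


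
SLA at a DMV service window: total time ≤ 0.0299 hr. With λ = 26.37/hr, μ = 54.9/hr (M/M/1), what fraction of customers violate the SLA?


W ~ Exponential(μ−λ) for M/M/1.
μ − λ = 54.9 − 26.37 = 28.5300
P(W > t) = e^{−(μ−λ)t} = e^{−0.8530} = 0.426115

Final: 0.426115


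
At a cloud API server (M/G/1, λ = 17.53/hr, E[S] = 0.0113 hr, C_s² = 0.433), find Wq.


ρ = λ·E[S] = 17.53·0.0113 = 0.1981
E[S²] = E[S]²(1+C_s²) = 0.0113²·(1+0.433) = 0.0001830
Wq = λ·E[S²]/(2(1−ρ)) = 17.53·0.0001830/(2·0.8019) = 0.002000 hr

Final: 0.002000 hr


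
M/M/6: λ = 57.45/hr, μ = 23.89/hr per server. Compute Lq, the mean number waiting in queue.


a = λ/μ = 2.4048; ρ = a/6 = 0.4008
P₀ = 0.089881
Lq = P₀·a^c·ρ / (c!·(1−ρ)²) = 0.089881·193.39414·0.4008/(720·0.35905)
= 0.02695

Final: 0.02695


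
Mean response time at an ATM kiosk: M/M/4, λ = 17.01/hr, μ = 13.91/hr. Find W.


a = 1.2229; ρ = 0.3057; P₀ = 0.293295
Lq = P₀·a^c·ρ/(c!(1−ρ)²) = 0.01733
Wq = Lq/λ = 0.01733/17.01 = 0.001019 hr
W = Wq + 1/μ = 0.001019 + 0.07189 = 0.07291 hr

Final: 0.07291 hr


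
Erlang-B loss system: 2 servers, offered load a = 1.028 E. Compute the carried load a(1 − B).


B(2,1.028) = 0.206694 (Erlang-B)
Carried load = a(1 − B) = 1.028·(1 − 0.206694) = 1.028·0.793306 = 0.8155 E

Final: 0.8155 Erlangs


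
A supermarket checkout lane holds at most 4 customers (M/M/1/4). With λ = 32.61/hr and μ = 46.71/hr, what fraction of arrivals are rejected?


ρ = λ/μ = 32.61/46.71 = 0.6981
P_K = (1−ρ)ρ^K/(1−ρ^(K+1)) = (0.3019·0.237555)/(1 − 0.165846)
= 0.071709/0.834154 = 0.085966

Final: 0.085966


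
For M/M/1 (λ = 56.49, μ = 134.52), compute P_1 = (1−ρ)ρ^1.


ρ = 56.49/134.52 = 0.4199
P_n = (1−ρ)·ρ^n = (1 − 0.4199)·0.4199^1 = 0.5801·0.419938 = 0.243590

Final: 0.243590


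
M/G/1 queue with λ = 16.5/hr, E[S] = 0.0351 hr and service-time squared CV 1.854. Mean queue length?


ρ = λ·E[S] = 16.5·0.0351 = 0.5791
Lq = ρ²(1+C_s²)/(2(1−ρ)) = 0.3354·(1+1.854)/(2·0.4209)
= 0.3354·2.8540/0.8417 = 1.13731

Final: 1.13731


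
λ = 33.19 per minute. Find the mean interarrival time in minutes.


Mean interarrival time = 1/λ = 1/33.19 minute = 0.03013 minute
In minutes: 0.03013 × 1 = 0.03013 min

Final: 0.03013 min


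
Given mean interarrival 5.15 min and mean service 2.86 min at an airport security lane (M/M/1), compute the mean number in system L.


λ = 60/5.15 = 11.6505 /hr
μ = 60/2.86 = 20.9790 /hr
ρ = λ/μ = 11.6505/20.9790 = 0.5553
L = ρ/(1−ρ) = 0.5553/0.4447 = 1.2489

Final: 1.2489


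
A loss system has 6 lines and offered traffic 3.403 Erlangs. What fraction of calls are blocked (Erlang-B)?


B(c,a) = (a^c/c!) / Σ_{k=0}^{c} a^k/k!
a^6/6! = 2.156946
Σ terms (k=0..6): 1.00000 + 3.40300 + 5.79020 + 6.56802 + 5.58774 + 3.80302 + 2.15695 = 28.308936
B = 2.156946/28.308936 = 0.076193

Final: 0.076193


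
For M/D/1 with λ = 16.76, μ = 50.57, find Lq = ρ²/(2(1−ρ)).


ρ = 16.76/50.57 = 0.3314
M/D/1: Lq = ρ²/(2(1−ρ)) = 0.1098/(2·0.6686) = 0.08214

Final: 0.08214


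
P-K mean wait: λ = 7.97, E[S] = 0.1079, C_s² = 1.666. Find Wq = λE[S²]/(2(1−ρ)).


ρ = λ·E[S] = 7.97·0.1079 = 0.8600
E[S²] = E[S]²(1+C_s²) = 0.1079²·(1+1.666) = 0.031039
Wq = λ·E[S²]/(2(1−ρ)) = 7.97·0.031039/(2·0.1400) = 0.88326 hr

Final: 0.88326 hr


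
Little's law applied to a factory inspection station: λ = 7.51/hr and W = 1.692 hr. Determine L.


L = λW = 7.51·1.692 = 12.7069

Final: 12.7069


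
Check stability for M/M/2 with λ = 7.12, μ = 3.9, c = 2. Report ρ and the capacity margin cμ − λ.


Total capacity cμ = 2·3.9 = 7.80/hr
ρ = λ/(cμ) = 7.12/7.80 = 0.9128
Stable ⇔ ρ < 1: YES
Spare capacity = cμ − λ = 7.80 − 7.12 = 0.68/hr

Final: ρ = 0.9128; stable; margin = 0.68/hr


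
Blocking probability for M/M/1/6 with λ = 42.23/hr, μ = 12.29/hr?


ρ = λ/μ = 42.23/12.29 = 3.4361
P_K = (1−ρ)ρ^K/(1−ρ^(K+1)) = (-2.4361·1645.944516)/(1 − 5655.674280)
= -4009.729764/-5654.674280 = 0.709100

Final: 0.709100


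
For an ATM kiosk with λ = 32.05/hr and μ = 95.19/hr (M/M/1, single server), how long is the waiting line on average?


ρ = 32.05/95.19 = 0.3367
Lq = ρ²/(1−ρ) = 0.1134/0.6633 = 0.1709

Final: 0.1709


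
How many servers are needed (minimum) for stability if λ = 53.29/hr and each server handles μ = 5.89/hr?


Stability requires cμ > λ ⇔ c > λ/μ.
λ/μ = 53.29/5.89 = 9.0475
Minimum integer c = ⌊9.0475⌋ + 1 = 10
Check: 10·5.89 = 58.90 > 53.29, while 9·5.89 = 53.01 ≤ 53.29

Final: 10 servers


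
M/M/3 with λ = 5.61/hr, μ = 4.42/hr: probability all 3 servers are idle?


a = λ/μ = 5.61/4.42 = 1.2692; ρ = a/c = 0.4231
Σ_{k=0}^{2} a^k/k! (terms k=0..2) = 1.00000 + 1.26923 + 0.80547 = 3.07470
Tail: a^3/(3!(1−ρ)) = 2.04466/(6·0.5769) = 0.59068
P₀ = 1/(3.07470 + 0.59068) = 1/3.66538 = 0.272823

Final: 0.272823


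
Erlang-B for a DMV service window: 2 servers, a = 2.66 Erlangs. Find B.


B(c,a) = (a^c/c!) / Σ_{k=0}^{c} a^k/k!
a^2/2! = 3.537800
Σ terms (k=0..2): 1.00000 + 2.66000 + 3.53780 = 7.197800
B = 3.537800/7.197800 = 0.491511

Final: 0.491511
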